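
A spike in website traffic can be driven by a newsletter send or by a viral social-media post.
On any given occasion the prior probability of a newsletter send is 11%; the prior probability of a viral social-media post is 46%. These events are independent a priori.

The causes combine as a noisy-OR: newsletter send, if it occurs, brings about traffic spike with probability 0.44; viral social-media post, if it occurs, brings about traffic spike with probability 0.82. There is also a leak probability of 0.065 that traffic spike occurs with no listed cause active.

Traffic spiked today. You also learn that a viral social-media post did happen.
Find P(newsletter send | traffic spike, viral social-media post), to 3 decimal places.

Under noisy-OR, P(traffic spike | causes) = 1 − (1−0.065)·∏(1−qᵢ) over the active causes.
For the numerator, keep only newsletter send=true terms: 0.905752·0.11 = 0.099633
Denominator P(traffic spike | viral social-media post): 0.8317·0.89 + 0.905752·0.11 = 0.839846
P(newsletter send | traffic spike, viral social-media post) = 0.099633/0.839846 ≈ 0.119

P(newsletter send | traffic spike, viral social-media post) ≈ 0.119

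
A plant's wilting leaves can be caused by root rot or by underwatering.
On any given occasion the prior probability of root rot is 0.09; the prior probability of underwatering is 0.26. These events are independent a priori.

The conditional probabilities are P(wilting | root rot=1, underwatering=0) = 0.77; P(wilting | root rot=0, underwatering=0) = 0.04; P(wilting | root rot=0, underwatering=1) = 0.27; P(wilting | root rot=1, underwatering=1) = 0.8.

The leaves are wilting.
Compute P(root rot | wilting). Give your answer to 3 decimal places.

P(root rot | wilting) ≈ 0.435

Numerator (weight on configurations with root rot): 0.051282 + 0.018720 = 0.070002
Normalizer over all consistent configurations: 0.04*0.91*0.74 + 0.27*0.91*0.26 + 0.77*0.09*0.74 + 0.8*0.09*0.26 = 0.160820
P(root rot | wilting) = 0.070002/0.160820 ≈ 0.435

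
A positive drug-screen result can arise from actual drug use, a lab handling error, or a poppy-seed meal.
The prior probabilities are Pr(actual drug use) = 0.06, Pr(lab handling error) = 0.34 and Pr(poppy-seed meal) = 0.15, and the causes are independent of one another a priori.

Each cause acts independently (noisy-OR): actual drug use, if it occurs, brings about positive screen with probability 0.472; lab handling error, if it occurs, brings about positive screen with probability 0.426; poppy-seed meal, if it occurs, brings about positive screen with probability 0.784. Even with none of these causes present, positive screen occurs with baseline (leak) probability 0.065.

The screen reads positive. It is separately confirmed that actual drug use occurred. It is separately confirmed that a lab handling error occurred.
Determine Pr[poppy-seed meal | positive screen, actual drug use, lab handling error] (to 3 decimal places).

Pr[poppy-seed meal | positive screen, actual drug use, lab handling error] ≈ 0.188

Under noisy-OR, P(positive screen | causes) = 1 − (1−0.065)·∏(1−qᵢ) over the active causes.
Enumerate both values of poppy-seed meal and weight by the priors:
  P(positive screen | actual drug use, lab handling error) = 0.716628*0.85 + 0.938792*0.15
        = 0.609134 + 0.140819 = 0.749953
Keeping only the poppy-seed meal-present terms gives 0.140819, so
  P(poppy-seed meal | positive screen, actual drug use, lab handling error) = 0.140819 / 0.749953 ≈ 0.188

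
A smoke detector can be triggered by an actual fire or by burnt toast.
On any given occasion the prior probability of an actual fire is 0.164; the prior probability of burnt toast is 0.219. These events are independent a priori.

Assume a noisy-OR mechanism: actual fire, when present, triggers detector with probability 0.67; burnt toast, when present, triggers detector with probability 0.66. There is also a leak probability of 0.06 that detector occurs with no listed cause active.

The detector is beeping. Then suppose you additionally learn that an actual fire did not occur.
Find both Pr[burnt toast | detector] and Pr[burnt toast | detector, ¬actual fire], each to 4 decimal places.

Under noisy-OR, P(detector | causes) = 1 − (1−0.06)·∏(1−qᵢ) over the active causes.
For the numerator, keep only burnt toast=true terms: 0.124570 + 0.032128 = 0.156698
Normalizer over all consistent configurations: 0.06·0.836·0.781 + 0.6804·0.836·0.219 + 0.6898·0.164·0.781 + 0.894532·0.164·0.219 = 0.284225
Posterior = 0.156698 / 0.284225 ≈ 0.5513

With the extra evidence:
P(detector | ¬actual fire) = 0.06·0.781 + 0.6804·0.219 = 0.046860 + 0.149008 = 0.195868
The burnt toast-present share is 0.6804·0.219 = 0.149008.
P(burnt toast | detector, ¬actual fire) = 0.149008 / 0.195868 ≈ 0.7608
With actual fire excluded, burnt toast must carry more of the explanatory weight for the detector.

Pr[burnt toast | detector] ≈ 0.5513; Pr[burnt toast | detector, ¬actual fire] ≈ 0.7608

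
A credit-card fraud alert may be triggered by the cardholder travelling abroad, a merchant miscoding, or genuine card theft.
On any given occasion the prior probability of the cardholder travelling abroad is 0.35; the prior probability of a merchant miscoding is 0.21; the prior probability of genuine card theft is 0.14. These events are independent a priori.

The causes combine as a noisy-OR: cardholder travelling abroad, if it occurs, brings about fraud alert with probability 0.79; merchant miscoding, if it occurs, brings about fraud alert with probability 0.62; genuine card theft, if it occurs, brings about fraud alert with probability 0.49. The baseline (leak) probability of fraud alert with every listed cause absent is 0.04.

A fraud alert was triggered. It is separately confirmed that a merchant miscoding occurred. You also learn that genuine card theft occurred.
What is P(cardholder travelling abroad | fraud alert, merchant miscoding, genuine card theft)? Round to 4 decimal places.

P(cardholder travelling abroad | fraud alert, merchant miscoding, genuine card theft) ≈ 0.3886

Under noisy-OR, P(fraud alert | causes) = 1 − (1−0.04)·∏(1−qᵢ) over the active causes.
P(fraud alert | merchant miscoding, genuine card theft) = 0.813952·0.65 + 0.96093·0.35 = 0.529069 + 0.336325 = 0.865394
Restricting to configurations with cardholder travelling abroad present: 0.96093·0.35 = 0.336325.
So P(cardholder travelling abroad | fraud alert, merchant miscoding, genuine card theft) = 0.336325/0.865394 ≈ 0.3886.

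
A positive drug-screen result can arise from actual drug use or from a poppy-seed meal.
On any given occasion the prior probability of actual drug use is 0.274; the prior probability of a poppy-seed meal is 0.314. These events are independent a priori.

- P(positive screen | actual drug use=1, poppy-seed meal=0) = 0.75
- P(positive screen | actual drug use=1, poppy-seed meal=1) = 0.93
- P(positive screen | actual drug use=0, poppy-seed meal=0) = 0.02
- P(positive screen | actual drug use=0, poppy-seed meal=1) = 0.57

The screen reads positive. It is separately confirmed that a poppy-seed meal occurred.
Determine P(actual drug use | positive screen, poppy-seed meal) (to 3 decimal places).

P(positive screen | poppy-seed meal) = 0.57·0.726 + 0.93·0.274 = 0.413820 + 0.254820 = 0.668640
The actual drug use-present share is 0.93·0.274 = 0.254820.
So P(actual drug use | positive screen, poppy-seed meal) = 0.254820/0.668640 ≈ 0.381.

P(actual drug use | positive screen, poppy-seed meal) ≈ 0.381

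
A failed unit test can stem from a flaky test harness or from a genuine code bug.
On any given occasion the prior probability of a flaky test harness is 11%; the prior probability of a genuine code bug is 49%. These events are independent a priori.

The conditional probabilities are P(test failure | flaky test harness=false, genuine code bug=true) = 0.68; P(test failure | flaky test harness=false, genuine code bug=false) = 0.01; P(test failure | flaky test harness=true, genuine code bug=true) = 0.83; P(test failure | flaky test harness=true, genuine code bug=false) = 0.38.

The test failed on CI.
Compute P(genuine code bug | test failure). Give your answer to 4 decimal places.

P(genuine code bug | test failure) ≈ 0.9296

P(test failure) = 0.01×0.89×0.51 + 0.68×0.89×0.49 + 0.38×0.11×0.51 + 0.83×0.11×0.49 = 0.004539 + 0.296548 + 0.021318 + 0.044737 = 0.367142
The genuine code bug-present share is 0.296548 + 0.044737 = 0.341285.
Hence the posterior is 0.341285/0.367142 ≈ 0.9296.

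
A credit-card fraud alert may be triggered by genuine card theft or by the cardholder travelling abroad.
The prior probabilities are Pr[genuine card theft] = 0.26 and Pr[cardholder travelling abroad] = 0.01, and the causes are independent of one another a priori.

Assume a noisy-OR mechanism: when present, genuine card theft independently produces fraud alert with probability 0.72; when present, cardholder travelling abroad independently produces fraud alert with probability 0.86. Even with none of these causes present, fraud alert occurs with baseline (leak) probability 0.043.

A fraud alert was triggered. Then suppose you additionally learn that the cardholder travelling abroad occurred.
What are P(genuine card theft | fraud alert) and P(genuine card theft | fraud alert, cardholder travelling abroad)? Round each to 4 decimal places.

P(genuine card theft | fraud alert) ≈ 0.8343; P(genuine card theft | fraud alert, cardholder travelling abroad) ≈ 0.2808

Under noisy-OR, P(fraud alert | causes) = 1 − (1−0.043)·∏(1−qᵢ) over the active causes.
Numerator (weight on configurations with genuine card theft): 0.188427 + 0.002502 = 0.190929
The normalizing constant is 0.043·0.74·0.99 + 0.86602·0.74·0.01 + 0.73204·0.26·0.99 + 0.962486·0.26·0.01 = 0.228840
P(genuine card theft | fraud alert) = 0.190929/0.228840 ≈ 0.8343

Now also conditioning on cardholder travelling abroad=true:
P(fraud alert | cardholder travelling abroad) = 0.86602·0.74 + 0.962486·0.26 = 0.640855 + 0.250246 = 0.891101
The genuine card theft-present share is 0.962486·0.26 = 0.250246.
Hence the posterior is 0.250246/0.891101 ≈ 0.2808.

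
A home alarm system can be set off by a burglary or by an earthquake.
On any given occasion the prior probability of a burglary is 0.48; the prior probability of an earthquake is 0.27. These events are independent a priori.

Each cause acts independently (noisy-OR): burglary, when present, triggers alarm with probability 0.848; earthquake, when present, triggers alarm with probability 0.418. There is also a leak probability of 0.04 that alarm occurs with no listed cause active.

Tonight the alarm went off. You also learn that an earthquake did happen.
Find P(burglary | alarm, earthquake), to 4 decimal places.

P(burglary | alarm, earthquake) ≈ 0.6568

Under noisy-OR, P(alarm | causes) = 1 − (1−0.04)·∏(1−qᵢ) over the active causes.
Numerator (weight on configurations with burglary): 0.915075×0.48 = 0.439236
Normalizer over all consistent configurations: 0.44128×0.52 + 0.915075×0.48 = 0.668702
P(burglary | alarm, earthquake) = 0.439236/0.668702 ≈ 0.6568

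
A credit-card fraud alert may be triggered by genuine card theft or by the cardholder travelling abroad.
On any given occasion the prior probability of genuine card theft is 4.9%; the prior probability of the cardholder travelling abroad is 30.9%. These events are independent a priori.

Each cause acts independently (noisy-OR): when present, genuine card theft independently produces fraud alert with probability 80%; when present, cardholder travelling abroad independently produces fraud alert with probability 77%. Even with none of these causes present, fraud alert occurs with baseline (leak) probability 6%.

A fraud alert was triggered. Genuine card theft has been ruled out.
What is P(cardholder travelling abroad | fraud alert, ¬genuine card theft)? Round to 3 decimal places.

P(cardholder travelling abroad | fraud alert, ¬genuine card theft) ≈ 0.854

Under noisy-OR, P(fraud alert | causes) = 1 − (1−0.06)·∏(1−qᵢ) over the active causes.
P(fraud alert | ¬genuine card theft) = 0.06*0.691 + 0.7838*0.309 = 0.041460 + 0.242194 = 0.283654
Restricting to configurations with cardholder travelling abroad present: 0.7838*0.309 = 0.242194.
Hence the posterior is 0.242194/0.283654 ≈ 0.854.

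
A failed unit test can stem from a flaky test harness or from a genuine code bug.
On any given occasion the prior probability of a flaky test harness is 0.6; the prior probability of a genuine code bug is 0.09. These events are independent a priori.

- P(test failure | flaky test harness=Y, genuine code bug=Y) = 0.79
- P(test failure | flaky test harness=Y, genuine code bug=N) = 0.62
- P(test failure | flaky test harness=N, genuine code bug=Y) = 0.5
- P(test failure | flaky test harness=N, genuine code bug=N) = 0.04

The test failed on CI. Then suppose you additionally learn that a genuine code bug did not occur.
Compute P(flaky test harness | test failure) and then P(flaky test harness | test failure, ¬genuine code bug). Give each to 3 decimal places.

P(flaky test harness | test failure) ≈ 0.921; P(flaky test harness | test failure, ¬genuine code bug) ≈ 0.959

P(test failure) = 0.04*0.4*0.91 + 0.5*0.4*0.09 + 0.62*0.6*0.91 + 0.79*0.6*0.09 = 0.014560 + 0.018000 + 0.338520 + 0.042660 = 0.413740
Restricting to configurations with flaky test harness present: 0.338520 + 0.042660 = 0.381180.
Hence the posterior is 0.381180/0.413740 ≈ 0.921.

With the extra evidence:
By total probability over both values of flaky test harness:
  P(test failure | ¬genuine code bug) = 0.04*0.4 + 0.62*0.6
        = 0.016000 + 0.372000 = 0.388000
The terms with flaky test harness present sum to 0.372000, so
  P(flaky test harness | test failure, ¬genuine code bug) = 0.372000 / 0.388000 ≈ 0.959
With genuine code bug excluded, flaky test harness must carry more of the explanatory weight for the test failure.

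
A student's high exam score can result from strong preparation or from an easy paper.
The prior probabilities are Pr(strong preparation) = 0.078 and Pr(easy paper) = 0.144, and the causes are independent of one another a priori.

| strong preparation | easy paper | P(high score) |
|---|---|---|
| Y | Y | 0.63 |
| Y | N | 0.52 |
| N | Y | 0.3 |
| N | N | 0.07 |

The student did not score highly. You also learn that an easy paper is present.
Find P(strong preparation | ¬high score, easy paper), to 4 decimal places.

P(strong preparation | ¬high score, easy paper) ≈ 0.0428

P(¬high score | easy paper) = 0.7·0.922 + 0.37·0.078 = 0.645400 + 0.028860 = 0.674260
The strong preparation-present share is 0.37·0.078 = 0.028860.
Hence the posterior is 0.028860/0.674260 ≈ 0.0428.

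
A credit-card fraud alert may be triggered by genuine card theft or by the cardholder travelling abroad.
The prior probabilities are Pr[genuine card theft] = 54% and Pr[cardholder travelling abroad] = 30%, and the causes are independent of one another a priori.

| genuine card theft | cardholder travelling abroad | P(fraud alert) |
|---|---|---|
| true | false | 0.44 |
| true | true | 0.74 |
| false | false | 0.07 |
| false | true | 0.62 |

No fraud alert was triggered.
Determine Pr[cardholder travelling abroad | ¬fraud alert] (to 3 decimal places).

Pr[cardholder travelling abroad | ¬fraud alert] ≈ 0.156

Enumerate the 4 (genuine card theft, cardholder travelling abroad) configurations and weight by the priors:
  P(¬fraud alert) = 0.93×0.46×0.7 + 0.38×0.46×0.3 + 0.56×0.54×0.7 + 0.26×0.54×0.3
        = 0.299460 + 0.052440 + 0.211680 + 0.042120 = 0.605700
Keeping only the cardholder travelling abroad-present terms gives 0.094560, so
  P(cardholder travelling abroad | ¬fraud alert) = 0.094560 / 0.605700 ≈ 0.156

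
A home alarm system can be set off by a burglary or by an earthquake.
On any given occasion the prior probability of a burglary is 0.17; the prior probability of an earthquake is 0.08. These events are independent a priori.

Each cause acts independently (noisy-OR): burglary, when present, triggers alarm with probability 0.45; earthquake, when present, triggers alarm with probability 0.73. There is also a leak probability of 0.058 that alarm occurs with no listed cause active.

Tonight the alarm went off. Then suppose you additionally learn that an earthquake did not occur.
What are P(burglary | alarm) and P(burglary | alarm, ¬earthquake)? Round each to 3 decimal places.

P(burglary | alarm) ≈ 0.481; P(burglary | alarm, ¬earthquake) ≈ 0.630

Under noisy-OR, P(alarm | causes) = 1 − (1−0.058)·∏(1−qᵢ) over the active causes.
Enumerate the 4 (burglary, earthquake) configurations and weight by the priors:
  P(alarm) = 0.058×0.83×0.92 + 0.74566×0.83×0.08 + 0.4819×0.17×0.92 + 0.860113×0.17×0.08
        = 0.044289 + 0.049512 + 0.075369 + 0.011698 = 0.180868
Configurations with burglary contribute 0.087067, so
  P(burglary | alarm) = 0.087067 / 0.180868 ≈ 0.481

Now condition on the additional information:
Weight on burglary=true, given the evidence: 0.4819×0.17 = 0.081923
Normalizer over all consistent configurations: 0.058×0.83 + 0.4819×0.17 = 0.130063
P(burglary | alarm, ¬earthquake) = 0.081923/0.130063 ≈ 0.630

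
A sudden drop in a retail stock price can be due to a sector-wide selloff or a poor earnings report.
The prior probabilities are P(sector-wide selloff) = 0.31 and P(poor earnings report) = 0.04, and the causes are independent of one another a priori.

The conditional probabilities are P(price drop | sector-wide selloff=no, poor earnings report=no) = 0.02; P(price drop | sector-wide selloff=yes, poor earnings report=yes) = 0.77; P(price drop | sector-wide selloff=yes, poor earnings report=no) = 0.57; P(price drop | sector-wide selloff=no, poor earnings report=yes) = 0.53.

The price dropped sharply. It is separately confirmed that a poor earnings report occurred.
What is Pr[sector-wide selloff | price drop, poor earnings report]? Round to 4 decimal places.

Pr[sector-wide selloff | price drop, poor earnings report] ≈ 0.3949

Weight on sector-wide selloff=true, given the evidence: 0.77·0.31 = 0.238700
Normalizer over all consistent configurations: 0.53·0.69 + 0.77·0.31 = 0.604400
Posterior = 0.238700 / 0.604400 ≈ 0.3949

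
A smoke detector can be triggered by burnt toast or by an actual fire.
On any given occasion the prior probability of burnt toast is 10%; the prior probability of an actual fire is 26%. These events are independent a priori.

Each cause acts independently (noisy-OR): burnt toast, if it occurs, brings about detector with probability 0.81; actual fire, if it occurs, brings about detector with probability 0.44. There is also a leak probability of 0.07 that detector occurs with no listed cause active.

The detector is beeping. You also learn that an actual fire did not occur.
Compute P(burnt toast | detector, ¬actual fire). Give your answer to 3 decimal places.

Under noisy-OR, P(detector | causes) = 1 − (1−0.07)·∏(1−qᵢ) over the active causes.
For the numerator, keep only burnt toast=true terms: 0.8233·0.1 = 0.082330
Normalizer over all consistent configurations: 0.07·0.9 + 0.8233·0.1 = 0.145330
Posterior = 0.082330 / 0.145330 ≈ 0.567

P(burnt toast | detector, ¬actual fire) ≈ 0.567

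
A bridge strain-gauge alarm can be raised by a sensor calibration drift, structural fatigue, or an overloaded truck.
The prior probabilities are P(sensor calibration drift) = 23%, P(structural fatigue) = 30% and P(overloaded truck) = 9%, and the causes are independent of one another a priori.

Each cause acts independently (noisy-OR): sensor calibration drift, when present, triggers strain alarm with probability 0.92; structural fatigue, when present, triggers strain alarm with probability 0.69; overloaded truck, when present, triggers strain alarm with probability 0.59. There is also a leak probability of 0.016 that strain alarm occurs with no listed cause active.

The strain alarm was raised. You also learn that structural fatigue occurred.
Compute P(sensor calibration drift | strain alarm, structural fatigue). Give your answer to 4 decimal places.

P(sensor calibration drift | strain alarm, structural fatigue) ≈ 0.2909

Under noisy-OR, P(strain alarm | causes) = 1 − (1−0.016)·∏(1−qᵢ) over the active causes.
Enumerate the 4 (sensor calibration drift, overloaded truck) configurations and weight by the priors:
  P(strain alarm | structural fatigue) = 0.69496*0.77*0.91 + 0.874934*0.77*0.09 + 0.975597*0.23*0.91 + 0.989995*0.23*0.09
        = 0.486958 + 0.060633 + 0.204192 + 0.020493 = 0.772276
Keeping only the sensor calibration drift-present terms gives 0.224685, so
  P(sensor calibration drift | strain alarm, structural fatigue) = 0.224685 / 0.772276 ≈ 0.2909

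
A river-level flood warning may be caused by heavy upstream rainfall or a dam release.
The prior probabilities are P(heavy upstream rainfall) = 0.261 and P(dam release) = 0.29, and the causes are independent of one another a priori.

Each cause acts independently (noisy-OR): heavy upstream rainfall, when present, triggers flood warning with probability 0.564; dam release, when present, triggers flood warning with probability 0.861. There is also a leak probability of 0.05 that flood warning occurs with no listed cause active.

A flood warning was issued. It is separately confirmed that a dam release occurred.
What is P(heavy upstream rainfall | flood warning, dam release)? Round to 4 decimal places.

Under noisy-OR, P(flood warning | causes) = 1 − (1−0.05)·∏(1−qᵢ) over the active causes.
P(flood warning | dam release) = 0.86795*0.739 + 0.942426*0.261 = 0.641415 + 0.245973 = 0.887388
Restricting to configurations with heavy upstream rainfall present: 0.942426*0.261 = 0.245973.
Hence the posterior is 0.245973/0.887388 ≈ 0.2772.

P(heavy upstream rainfall | flood warning, dam release) ≈ 0.2772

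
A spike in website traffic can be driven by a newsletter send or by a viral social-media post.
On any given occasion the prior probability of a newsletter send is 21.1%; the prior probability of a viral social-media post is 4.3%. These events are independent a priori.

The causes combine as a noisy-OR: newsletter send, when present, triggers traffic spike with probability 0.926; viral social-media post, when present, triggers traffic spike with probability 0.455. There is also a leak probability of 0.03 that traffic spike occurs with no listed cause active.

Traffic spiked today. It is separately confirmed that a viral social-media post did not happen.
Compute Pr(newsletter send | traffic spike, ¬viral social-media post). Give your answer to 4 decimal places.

Pr(newsletter send | traffic spike, ¬viral social-media post) ≈ 0.8922

Under noisy-OR, P(traffic spike | causes) = 1 − (1−0.03)·∏(1−qᵢ) over the active causes.
By total probability over both values of newsletter send:
  P(traffic spike | ¬viral social-media post) = 0.03·0.789 + 0.92822·0.211
        = 0.023670 + 0.195854 = 0.219524
Configurations with newsletter send contribute 0.195854, so
  P(newsletter send | traffic spike, ¬viral social-media post) = 0.195854 / 0.219524 ≈ 0.8922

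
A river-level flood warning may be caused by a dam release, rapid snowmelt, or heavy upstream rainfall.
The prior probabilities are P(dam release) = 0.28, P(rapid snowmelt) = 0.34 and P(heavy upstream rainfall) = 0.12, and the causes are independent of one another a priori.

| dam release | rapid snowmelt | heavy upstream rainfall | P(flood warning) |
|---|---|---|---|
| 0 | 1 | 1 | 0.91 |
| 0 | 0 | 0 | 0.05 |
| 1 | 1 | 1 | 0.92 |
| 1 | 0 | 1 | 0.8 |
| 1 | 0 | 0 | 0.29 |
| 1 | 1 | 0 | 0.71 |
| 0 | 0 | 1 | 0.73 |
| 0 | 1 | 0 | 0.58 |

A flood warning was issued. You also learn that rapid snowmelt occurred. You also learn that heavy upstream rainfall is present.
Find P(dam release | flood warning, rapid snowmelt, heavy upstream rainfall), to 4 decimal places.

Sum P(flood warning|·) weighted by the priors over both values of dam release:
  P(flood warning | rapid snowmelt, heavy upstream rainfall) = 0.91*0.72 + 0.92*0.28
        = 0.655200 + 0.257600 = 0.912800
The terms with dam release present sum to 0.257600, so
  P(dam release | flood warning, rapid snowmelt, heavy upstream rainfall) = 0.257600 / 0.912800 ≈ 0.2822

P(dam release | flood warning, rapid snowmelt, heavy upstream rainfall) ≈ 0.2822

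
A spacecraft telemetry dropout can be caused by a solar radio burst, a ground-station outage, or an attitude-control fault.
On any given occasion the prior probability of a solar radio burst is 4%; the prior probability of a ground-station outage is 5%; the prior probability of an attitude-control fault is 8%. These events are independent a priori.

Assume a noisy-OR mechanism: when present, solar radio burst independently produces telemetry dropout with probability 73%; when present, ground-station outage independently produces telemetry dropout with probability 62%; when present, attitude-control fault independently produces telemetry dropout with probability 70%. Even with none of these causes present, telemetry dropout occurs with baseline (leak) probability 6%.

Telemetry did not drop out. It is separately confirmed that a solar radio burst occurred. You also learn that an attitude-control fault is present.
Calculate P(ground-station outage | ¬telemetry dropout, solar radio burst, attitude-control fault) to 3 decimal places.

Under noisy-OR, P(telemetry dropout | causes) = 1 − (1−0.06)·∏(1−qᵢ) over the active causes.
P(¬telemetry dropout | solar radio burst, attitude-control fault) = 0.07614·0.95 + 0.028933·0.05 = 0.072333 + 0.001447 = 0.073780
Restricting to configurations with ground-station outage present: 0.028933·0.05 = 0.001447.
Hence the posterior is 0.001447/0.073780 ≈ 0.020.

P(ground-station outage | ¬telemetry dropout, solar radio burst, attitude-control fault) ≈ 0.020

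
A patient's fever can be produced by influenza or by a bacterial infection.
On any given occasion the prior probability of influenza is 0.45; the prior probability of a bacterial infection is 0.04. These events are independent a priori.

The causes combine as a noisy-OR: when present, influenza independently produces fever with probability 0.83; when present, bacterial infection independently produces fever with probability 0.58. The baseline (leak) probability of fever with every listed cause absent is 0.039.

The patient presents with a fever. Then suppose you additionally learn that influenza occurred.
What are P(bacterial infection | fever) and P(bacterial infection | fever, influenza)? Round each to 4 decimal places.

P(bacterial infection | fever) ≈ 0.0726; P(bacterial infection | fever, influenza) ≈ 0.0443

Under noisy-OR, P(fever | causes) = 1 − (1−0.039)·∏(1−qᵢ) over the active causes.
Sum P(fever|·) weighted by the priors over the 4 (influenza, bacterial infection) configurations:
  P(fever) = 0.039·0.55·0.96 + 0.59638·0.55·0.04 + 0.83663·0.45·0.96 + 0.931385·0.45·0.04
        = 0.020592 + 0.013120 + 0.361424 + 0.016765 = 0.411901
Configurations with bacterial infection contribute 0.029885, so
  P(bacterial infection | fever) = 0.029885 / 0.411901 ≈ 0.0726

With the extra evidence:
Enumerate both values of bacterial infection and weight by the priors:
  P(fever | influenza) = 0.83663·0.96 + 0.931385·0.04
        = 0.803165 + 0.037255 = 0.840420
Configurations with bacterial infection contribute 0.037255, so
  P(bacterial infection | fever, influenza) = 0.037255 / 0.840420 ≈ 0.0443
Conditioning on influenza lowers the posterior on bacterial infection: the classic explaining-away effect in a common-effect structure.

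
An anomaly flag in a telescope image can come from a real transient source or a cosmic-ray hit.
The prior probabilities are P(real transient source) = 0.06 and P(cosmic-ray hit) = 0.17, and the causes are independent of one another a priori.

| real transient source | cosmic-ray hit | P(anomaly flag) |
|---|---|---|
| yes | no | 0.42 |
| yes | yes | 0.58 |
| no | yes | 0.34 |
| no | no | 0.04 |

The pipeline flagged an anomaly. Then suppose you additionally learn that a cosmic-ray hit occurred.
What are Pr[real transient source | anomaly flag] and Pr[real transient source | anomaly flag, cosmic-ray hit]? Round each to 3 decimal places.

Pr[real transient source | anomaly flag] ≈ 0.239; Pr[real transient source | anomaly flag, cosmic-ray hit] ≈ 0.098

P(anomaly flag) = 0.04·0.94·0.83 + 0.34·0.94·0.17 + 0.42·0.06·0.83 + 0.58·0.06·0.17 = 0.031208 + 0.054332 + 0.020916 + 0.005916 = 0.112372
The real transient source-present share is 0.020916 + 0.005916 = 0.026832.
P(real transient source | anomaly flag) = 0.026832 / 0.112372 ≈ 0.239

With the extra evidence:
For the numerator, keep only real transient source=true terms: 0.58·0.06 = 0.034800
The normalizing constant is 0.34·0.94 + 0.58·0.06 = 0.354400
Posterior = 0.034800 / 0.354400 ≈ 0.098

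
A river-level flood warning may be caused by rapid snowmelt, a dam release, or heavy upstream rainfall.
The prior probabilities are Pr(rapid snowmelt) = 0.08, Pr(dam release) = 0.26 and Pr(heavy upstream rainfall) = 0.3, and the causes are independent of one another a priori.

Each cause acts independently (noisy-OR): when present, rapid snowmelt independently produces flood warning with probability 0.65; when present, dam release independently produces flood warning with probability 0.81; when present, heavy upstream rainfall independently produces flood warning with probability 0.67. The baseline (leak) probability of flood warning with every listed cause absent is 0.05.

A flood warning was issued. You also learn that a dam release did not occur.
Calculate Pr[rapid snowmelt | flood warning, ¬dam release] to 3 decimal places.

Under noisy-OR, P(flood warning | causes) = 1 − (1−0.05)·∏(1−qᵢ) over the active causes.
For the numerator, keep only rapid snowmelt=true terms: 0.037380 + 0.021367 = 0.058747
Normalizer over all consistent configurations: 0.05×0.92×0.7 + 0.6865×0.92×0.3 + 0.6675×0.08×0.7 + 0.890275×0.08×0.3 = 0.280421
Posterior = 0.058747 / 0.280421 ≈ 0.209

Pr[rapid snowmelt | flood warning, ¬dam release] ≈ 0.209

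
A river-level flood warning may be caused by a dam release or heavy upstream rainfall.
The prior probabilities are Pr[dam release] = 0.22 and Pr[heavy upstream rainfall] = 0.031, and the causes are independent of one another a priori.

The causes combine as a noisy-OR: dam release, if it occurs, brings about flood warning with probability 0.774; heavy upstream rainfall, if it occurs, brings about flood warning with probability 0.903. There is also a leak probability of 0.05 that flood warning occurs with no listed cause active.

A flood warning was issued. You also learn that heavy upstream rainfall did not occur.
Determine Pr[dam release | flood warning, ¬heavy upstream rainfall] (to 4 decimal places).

Under noisy-OR, P(flood warning | causes) = 1 − (1−0.05)·∏(1−qᵢ) over the active causes.
Numerator (weight on configurations with dam release): 0.7853×0.22 = 0.172766
Normalizer over all consistent configurations: 0.05×0.78 + 0.7853×0.22 = 0.211766
Posterior = 0.172766 / 0.211766 ≈ 0.8158

Pr[dam release | flood warning, ¬heavy upstream rainfall] ≈ 0.8158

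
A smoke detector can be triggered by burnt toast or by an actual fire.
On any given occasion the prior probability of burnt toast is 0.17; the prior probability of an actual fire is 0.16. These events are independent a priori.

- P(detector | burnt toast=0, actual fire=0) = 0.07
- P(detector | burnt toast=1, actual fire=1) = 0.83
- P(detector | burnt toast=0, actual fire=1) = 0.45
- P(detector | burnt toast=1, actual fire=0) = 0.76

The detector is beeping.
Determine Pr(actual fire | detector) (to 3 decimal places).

P(detector) = 0.07·0.83·0.84 + 0.45·0.83·0.16 + 0.76·0.17·0.84 + 0.83·0.17·0.16 = 0.048804 + 0.059760 + 0.108528 + 0.022576 = 0.239668
The actual fire-present share is 0.059760 + 0.022576 = 0.082336.
Hence the posterior is 0.082336/0.239668 ≈ 0.344.

Pr(actual fire | detector) ≈ 0.344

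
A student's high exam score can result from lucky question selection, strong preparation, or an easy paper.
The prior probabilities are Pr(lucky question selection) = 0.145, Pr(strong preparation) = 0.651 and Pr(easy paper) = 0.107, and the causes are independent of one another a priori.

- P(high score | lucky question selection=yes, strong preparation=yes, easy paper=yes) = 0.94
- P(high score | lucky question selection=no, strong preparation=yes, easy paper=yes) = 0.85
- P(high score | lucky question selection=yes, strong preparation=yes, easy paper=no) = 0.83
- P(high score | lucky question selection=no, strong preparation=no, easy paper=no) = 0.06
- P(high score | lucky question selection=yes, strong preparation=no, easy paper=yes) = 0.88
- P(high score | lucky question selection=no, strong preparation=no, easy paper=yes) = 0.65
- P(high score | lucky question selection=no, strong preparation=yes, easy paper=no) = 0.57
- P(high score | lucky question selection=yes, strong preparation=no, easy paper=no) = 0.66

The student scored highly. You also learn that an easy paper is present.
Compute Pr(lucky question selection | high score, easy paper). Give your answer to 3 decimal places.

Pr(lucky question selection | high score, easy paper) ≈ 0.167

Numerator (weight on configurations with lucky question selection): 0.044532 + 0.088731 = 0.133263
Normalizer over all consistent configurations: 0.65×0.855×0.349 + 0.85×0.855×0.651 + 0.88×0.145×0.349 + 0.94×0.145×0.651 = 0.800334
P(lucky question selection | high score, easy paper) = 0.133263/0.800334 ≈ 0.167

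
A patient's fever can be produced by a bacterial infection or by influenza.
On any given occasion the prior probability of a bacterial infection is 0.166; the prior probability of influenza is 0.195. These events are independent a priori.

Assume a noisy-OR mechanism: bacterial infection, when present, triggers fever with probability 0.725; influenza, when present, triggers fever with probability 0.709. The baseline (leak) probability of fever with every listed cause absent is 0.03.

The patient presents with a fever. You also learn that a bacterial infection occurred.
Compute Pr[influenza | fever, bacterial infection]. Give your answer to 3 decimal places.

Pr[influenza | fever, bacterial infection] ≈ 0.234

Under noisy-OR, P(fever | causes) = 1 − (1−0.03)·∏(1−qᵢ) over the active causes.
P(fever | bacterial infection) = 0.73325*0.805 + 0.922376*0.195 = 0.590266 + 0.179863 = 0.770129
Restricting to configurations with influenza present: 0.922376*0.195 = 0.179863.
Hence the posterior is 0.179863/0.770129 ≈ 0.234.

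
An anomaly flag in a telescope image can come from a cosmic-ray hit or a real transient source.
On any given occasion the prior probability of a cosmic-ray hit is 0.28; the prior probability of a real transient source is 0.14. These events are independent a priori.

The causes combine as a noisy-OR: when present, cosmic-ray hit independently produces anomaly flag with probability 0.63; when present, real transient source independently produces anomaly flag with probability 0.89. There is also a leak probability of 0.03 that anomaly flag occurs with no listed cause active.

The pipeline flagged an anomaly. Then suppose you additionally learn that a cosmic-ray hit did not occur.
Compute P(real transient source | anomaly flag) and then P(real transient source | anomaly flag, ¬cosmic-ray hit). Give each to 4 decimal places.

Under noisy-OR, P(anomaly flag | causes) = 1 − (1−0.03)·∏(1−qᵢ) over the active causes.
P(anomaly flag) = 0.03·0.72·0.86 + 0.8933·0.72·0.14 + 0.6411·0.28·0.86 + 0.960521·0.28·0.14 = 0.018576 + 0.090045 + 0.154377 + 0.037652 = 0.300650
Of this, 0.127697 comes from 0.090045 + 0.037652 (the real transient source=true cases).
So P(real transient source | anomaly flag) = 0.127697/0.300650 ≈ 0.4247.

With the extra evidence:
P(anomaly flag | ¬cosmic-ray hit) = 0.03·0.86 + 0.8933·0.14 = 0.025800 + 0.125062 = 0.150862
Of this, 0.125062 comes from 0.8933·0.14 (the real transient source=true cases).
Hence the posterior is 0.125062/0.150862 ≈ 0.8290.
Ruling out cosmic-ray hit raises the posterior on real transient source — the flip side of explaining away.

P(real transient source | anomaly flag) ≈ 0.4247; P(real transient source | anomaly flag, ¬cosmic-ray hit) ≈ 0.8290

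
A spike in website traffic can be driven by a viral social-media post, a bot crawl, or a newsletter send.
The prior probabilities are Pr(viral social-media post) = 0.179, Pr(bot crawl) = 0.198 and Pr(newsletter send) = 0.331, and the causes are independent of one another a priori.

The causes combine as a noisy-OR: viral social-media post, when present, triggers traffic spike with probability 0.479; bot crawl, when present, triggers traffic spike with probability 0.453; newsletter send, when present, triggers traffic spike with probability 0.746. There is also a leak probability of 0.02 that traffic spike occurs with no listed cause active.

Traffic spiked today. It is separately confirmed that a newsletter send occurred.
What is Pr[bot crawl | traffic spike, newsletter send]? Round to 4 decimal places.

Pr[bot crawl | traffic spike, newsletter send] ≈ 0.2186

Under noisy-OR, P(traffic spike | causes) = 1 − (1−0.02)·∏(1−qᵢ) over the active causes.
Sum P(traffic spike|·) weighted by the priors over the 4 (viral social-media post, bot crawl) configurations:
  P(traffic spike | newsletter send) = 0.75108×0.821×0.802 + 0.863841×0.821×0.198 + 0.870313×0.179×0.802 + 0.929061×0.179×0.198
        = 0.494543 + 0.140424 + 0.124940 + 0.032928 = 0.792835
Configurations with bot crawl contribute 0.173352, so
  P(bot crawl | traffic spike, newsletter send) = 0.173352 / 0.792835 ≈ 0.2186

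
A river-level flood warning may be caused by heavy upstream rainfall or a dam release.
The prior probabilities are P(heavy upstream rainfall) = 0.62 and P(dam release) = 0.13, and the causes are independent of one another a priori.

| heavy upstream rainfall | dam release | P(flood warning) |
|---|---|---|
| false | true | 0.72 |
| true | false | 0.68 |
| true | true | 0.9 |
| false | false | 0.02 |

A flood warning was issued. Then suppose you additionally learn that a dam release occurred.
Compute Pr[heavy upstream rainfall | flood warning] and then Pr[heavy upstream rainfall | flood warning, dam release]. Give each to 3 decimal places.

Pr[heavy upstream rainfall | flood warning] ≈ 0.912; Pr[heavy upstream rainfall | flood warning, dam release] ≈ 0.671

P(flood warning) = 0.02·0.38·0.87 + 0.72·0.38·0.13 + 0.68·0.62·0.87 + 0.9·0.62·0.13 = 0.006612 + 0.035568 + 0.366792 + 0.072540 = 0.481512
Of this, 0.439332 comes from 0.366792 + 0.072540 (the heavy upstream rainfall=true cases).
Hence the posterior is 0.439332/0.481512 ≈ 0.912.

Now also conditioning on dam release=true:
P(flood warning | dam release) = 0.72·0.38 + 0.9·0.62 = 0.273600 + 0.558000 = 0.831600
The heavy upstream rainfall-present share is 0.9·0.62 = 0.558000.
P(heavy upstream rainfall | flood warning, dam release) = 0.558000 / 0.831600 ≈ 0.671
— dam release explains away the evidence for heavy upstream rainfall.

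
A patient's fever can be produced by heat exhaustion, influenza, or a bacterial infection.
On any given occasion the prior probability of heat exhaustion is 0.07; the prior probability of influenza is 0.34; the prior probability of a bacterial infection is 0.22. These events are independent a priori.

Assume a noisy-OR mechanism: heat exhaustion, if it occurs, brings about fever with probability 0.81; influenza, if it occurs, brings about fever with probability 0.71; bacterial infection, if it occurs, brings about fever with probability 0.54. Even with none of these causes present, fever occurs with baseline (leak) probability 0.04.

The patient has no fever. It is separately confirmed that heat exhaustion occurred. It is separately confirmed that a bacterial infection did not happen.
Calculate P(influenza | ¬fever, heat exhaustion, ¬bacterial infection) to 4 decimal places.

Under noisy-OR, P(fever | causes) = 1 − (1−0.04)·∏(1−qᵢ) over the active causes.
P(¬fever | heat exhaustion, ¬bacterial infection) = 0.1824·0.66 + 0.052896·0.34 = 0.120384 + 0.017985 = 0.138369
Of this, 0.017985 comes from 0.052896·0.34 (the influenza=true cases).
Hence the posterior is 0.017985/0.138369 ≈ 0.1300.

P(influenza | ¬fever, heat exhaustion, ¬bacterial infection) ≈ 0.1300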